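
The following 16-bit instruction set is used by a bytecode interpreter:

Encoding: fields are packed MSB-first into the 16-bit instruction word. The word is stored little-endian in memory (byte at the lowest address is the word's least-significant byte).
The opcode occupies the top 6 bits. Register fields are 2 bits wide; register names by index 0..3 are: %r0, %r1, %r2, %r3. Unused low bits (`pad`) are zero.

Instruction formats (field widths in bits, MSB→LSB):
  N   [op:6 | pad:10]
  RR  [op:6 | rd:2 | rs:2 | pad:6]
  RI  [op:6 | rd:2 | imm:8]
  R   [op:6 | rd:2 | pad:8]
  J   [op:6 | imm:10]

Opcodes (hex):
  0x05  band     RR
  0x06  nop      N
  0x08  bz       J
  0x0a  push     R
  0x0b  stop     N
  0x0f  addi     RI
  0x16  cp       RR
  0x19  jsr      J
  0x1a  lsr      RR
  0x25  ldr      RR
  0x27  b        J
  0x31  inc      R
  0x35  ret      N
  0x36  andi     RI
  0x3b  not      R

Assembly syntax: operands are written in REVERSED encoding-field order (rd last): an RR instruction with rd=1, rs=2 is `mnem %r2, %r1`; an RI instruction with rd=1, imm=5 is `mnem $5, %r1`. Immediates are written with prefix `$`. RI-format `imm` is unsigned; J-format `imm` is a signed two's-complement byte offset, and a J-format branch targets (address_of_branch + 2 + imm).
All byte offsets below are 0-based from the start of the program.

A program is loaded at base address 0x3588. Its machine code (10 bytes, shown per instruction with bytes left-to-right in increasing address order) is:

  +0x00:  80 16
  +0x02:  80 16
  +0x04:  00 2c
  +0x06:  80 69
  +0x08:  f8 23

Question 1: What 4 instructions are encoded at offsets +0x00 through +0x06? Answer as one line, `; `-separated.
[00] 80 16 → 0x1680
  top 6b → 0x5 → band [RR]
  [9:8] rd=2 = %r2
  [7:6] rs=2 = %r2
[02] 80 16 → 0x1680
  top 6b → 0x5 → band [RR]
  [9:8] rd=2 = %r2
  [7:6] rs=2 = %r2
[04] 00 2c → 0x2c00
  top 6b → 0xb → stop [N]
[06] 80 69 → 0x6980
  top 6b → 0x1a → lsr [RR]
  [9:8] rd=1 = %r1
  [7:6] rs=2 = %r2

band %r2, %r2; band %r2, %r2; stop; lsr %r2, %r1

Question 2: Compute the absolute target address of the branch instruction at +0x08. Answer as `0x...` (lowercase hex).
0x358a

+0x08: f8 23 ⇒ word 0x23f8 (little)
  op=0x23f8>>10=0x8 ⇒ bz (J)
  imm: (w>>0)&0x3ff=0x3f8 (s10→-8) → $-8
  target = base 0x3588 + off 0x08 + 2 + imm -8 = 0x358a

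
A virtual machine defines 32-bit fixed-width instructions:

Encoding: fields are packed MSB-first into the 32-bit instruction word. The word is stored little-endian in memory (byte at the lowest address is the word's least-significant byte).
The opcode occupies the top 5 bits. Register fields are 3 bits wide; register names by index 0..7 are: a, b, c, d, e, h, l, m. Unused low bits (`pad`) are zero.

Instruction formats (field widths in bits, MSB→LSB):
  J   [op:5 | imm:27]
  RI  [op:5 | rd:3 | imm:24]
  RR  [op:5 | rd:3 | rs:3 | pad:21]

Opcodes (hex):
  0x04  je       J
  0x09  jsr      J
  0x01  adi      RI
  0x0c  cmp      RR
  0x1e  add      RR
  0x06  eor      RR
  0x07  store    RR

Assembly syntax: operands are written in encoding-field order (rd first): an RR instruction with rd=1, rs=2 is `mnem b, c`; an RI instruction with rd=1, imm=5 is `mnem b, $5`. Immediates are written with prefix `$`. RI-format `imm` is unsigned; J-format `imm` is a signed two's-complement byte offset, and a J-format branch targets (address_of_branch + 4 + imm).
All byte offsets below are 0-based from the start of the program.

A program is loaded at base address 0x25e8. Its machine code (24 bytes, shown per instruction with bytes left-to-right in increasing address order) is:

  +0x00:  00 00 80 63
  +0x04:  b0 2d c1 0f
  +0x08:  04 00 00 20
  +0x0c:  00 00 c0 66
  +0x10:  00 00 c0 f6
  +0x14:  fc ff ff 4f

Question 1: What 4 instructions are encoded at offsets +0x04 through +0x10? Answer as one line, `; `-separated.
adi m, $12660144; je $4; cmp l, l; add l, l

off 0x04: read b0 2d c1 0f as little → 0x0fc12db0
  opcode bits[31:27]=0x1: adi/RI
  rd: (w>>24)&0x7=0x7 → m
  imm: (w>>0)&0xffffff=0xc12db0 → $12660144
off 0x08: read 04 00 00 20 as little → 0x20000004
  opcode bits[31:27]=0x4: je/J
  imm: (w>>0)&0x7ffffff=0x4 → $4
off 0x0c: read 00 00 c0 66 as little → 0x66c00000
  opcode bits[31:27]=0xc: cmp/RR
  rd: (w>>24)&0x7=0x6 → l
  rs: (w>>21)&0x7=0x6 → l
off 0x10: read 00 00 c0 f6 as little → 0xf6c00000
  opcode bits[31:27]=0x1e: add/RR
  rd: (w>>24)&0x7=0x6 → l
  rs: (w>>21)&0x7=0x6 → l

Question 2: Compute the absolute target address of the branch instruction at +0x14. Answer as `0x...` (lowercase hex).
@+14  little-endian(fc ff ff 4f) = 0x4ffffffc
  opcode bits[31:27]=0x9: jsr/J
  imm: (w>>0)&0x7ffffff=0x7fffffc (s27→-4) → $-4
  target = base 0x25e8 + off 0x14 + 4 + imm -4 = 0x25fc

0x25fc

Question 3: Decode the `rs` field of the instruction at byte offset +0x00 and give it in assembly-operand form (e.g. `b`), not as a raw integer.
e

@+00  little-endian(00 00 80 63) = 0x63800000
  top 5b → 0xc → cmp [RR]
  rd@[26:24]=0x3 ⇒ d
  rs@[23:21]=0x4 ⇒ e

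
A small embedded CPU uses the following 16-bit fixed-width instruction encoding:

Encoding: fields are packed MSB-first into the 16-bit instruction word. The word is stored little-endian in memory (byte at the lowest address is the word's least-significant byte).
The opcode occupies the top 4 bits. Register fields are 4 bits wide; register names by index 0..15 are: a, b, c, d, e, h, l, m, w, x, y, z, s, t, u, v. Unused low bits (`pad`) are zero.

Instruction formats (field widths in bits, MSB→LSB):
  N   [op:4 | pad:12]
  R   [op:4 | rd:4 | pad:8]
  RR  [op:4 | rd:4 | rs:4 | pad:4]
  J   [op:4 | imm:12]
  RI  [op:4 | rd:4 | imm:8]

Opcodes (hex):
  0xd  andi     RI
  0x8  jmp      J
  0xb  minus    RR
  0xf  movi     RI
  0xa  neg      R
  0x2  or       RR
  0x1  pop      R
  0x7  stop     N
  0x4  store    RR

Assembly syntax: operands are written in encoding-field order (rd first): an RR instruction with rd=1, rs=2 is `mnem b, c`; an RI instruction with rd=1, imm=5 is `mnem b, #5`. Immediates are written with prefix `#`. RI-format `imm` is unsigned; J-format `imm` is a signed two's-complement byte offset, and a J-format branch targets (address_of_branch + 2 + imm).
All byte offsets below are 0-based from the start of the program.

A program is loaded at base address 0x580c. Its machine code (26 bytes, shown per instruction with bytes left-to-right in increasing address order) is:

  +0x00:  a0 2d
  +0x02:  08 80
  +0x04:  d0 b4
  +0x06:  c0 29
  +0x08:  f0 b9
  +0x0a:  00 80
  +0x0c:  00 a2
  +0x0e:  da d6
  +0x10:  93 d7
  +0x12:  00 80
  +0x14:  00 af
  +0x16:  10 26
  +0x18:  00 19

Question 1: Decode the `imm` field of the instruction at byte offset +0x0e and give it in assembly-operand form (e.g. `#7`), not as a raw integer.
#218

[0e] da d6 → 0xd6da
  opcode bits[15:12]=0xd: andi/RI
  [11:8] rd=6 = l
  [7:0] imm=218 = #218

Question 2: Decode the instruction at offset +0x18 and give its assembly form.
pop x

off 0x18: read 00 19 as little → 0x1900
  opcode bits[15:12]=0x1: pop/R
  rd: (w>>8)&0xf=0x9 → x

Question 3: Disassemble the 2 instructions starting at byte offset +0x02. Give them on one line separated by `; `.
jmp #8; minus e, t

@+02  little-endian(08 80) = 0x8008
  opcode bits[15:12]=0x8: jmp/J
  imm: (w>>0)&0xfff=0x8 → #8
@+04  little-endian(d0 b4) = 0xb4d0
  opcode bits[15:12]=0xb: minus/RR
  rd: (w>>8)&0xf=0x4 → e
  rs: (w>>4)&0xf=0xd → t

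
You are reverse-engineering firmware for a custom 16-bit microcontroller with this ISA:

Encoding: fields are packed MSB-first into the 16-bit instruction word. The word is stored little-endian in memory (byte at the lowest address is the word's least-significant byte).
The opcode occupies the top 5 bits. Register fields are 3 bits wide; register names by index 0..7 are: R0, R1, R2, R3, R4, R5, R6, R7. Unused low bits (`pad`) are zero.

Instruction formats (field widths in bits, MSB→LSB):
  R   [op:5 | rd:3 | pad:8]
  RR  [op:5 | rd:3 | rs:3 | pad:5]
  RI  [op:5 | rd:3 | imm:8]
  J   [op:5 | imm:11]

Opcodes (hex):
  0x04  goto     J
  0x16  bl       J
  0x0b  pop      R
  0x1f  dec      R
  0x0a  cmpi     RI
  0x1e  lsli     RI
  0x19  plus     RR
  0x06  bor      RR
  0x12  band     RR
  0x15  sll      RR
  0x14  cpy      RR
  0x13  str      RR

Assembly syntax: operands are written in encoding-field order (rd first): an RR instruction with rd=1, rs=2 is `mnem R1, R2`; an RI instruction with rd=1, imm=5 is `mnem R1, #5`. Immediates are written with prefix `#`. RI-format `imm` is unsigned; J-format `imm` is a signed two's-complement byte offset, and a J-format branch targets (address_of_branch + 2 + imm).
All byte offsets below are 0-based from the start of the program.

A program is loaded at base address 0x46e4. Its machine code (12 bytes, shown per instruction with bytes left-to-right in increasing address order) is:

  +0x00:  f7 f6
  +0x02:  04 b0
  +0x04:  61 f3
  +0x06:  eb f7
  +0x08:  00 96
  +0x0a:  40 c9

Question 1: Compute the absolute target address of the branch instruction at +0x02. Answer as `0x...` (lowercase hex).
@+02  little-endian(04 b0) = 0xb004
  opcode bits[15:11]=0x16: bl/J
  imm@[10:0]=0x4 ⇒ #4
  target = base 0x46e4 + off 0x02 + 2 + imm 4 = 0x46ec

0x46ec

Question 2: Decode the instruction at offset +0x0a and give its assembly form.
plus R1, R2

off 0x0a: read 40 c9 as little → 0xc940
  op=0xc940>>11=0x19 ⇒ plus (RR)
  rd@[10:8]=0x1 ⇒ R1
  rs@[7:5]=0x2 ⇒ R2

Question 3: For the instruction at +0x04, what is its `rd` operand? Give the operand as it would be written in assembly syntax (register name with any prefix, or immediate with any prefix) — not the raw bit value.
R3

+0x04: 61 f3 ⇒ word 0xf361 (little)
  top 5b → 0x1e → lsli [RI]
  rd: (w>>8)&0x7=0x3 → R3
  imm: (w>>0)&0xff=0x61 → #97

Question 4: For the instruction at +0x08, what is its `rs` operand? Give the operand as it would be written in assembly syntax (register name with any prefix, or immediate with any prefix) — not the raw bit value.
off 0x08: read 00 96 as little → 0x9600
  top 5b → 0x12 → band [RR]
  rd@[10:8]=0x6 ⇒ R6
  rs@[7:5]=0x0 ⇒ R0

R0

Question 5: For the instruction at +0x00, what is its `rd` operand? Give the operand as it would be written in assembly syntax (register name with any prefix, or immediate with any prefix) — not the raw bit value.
off 0x00: read f7 f6 as little → 0xf6f7
  opcode bits[15:11]=0x1e: lsli/RI
  [10:8] rd=6 = R6
  [7:0] imm=247 = #247

R6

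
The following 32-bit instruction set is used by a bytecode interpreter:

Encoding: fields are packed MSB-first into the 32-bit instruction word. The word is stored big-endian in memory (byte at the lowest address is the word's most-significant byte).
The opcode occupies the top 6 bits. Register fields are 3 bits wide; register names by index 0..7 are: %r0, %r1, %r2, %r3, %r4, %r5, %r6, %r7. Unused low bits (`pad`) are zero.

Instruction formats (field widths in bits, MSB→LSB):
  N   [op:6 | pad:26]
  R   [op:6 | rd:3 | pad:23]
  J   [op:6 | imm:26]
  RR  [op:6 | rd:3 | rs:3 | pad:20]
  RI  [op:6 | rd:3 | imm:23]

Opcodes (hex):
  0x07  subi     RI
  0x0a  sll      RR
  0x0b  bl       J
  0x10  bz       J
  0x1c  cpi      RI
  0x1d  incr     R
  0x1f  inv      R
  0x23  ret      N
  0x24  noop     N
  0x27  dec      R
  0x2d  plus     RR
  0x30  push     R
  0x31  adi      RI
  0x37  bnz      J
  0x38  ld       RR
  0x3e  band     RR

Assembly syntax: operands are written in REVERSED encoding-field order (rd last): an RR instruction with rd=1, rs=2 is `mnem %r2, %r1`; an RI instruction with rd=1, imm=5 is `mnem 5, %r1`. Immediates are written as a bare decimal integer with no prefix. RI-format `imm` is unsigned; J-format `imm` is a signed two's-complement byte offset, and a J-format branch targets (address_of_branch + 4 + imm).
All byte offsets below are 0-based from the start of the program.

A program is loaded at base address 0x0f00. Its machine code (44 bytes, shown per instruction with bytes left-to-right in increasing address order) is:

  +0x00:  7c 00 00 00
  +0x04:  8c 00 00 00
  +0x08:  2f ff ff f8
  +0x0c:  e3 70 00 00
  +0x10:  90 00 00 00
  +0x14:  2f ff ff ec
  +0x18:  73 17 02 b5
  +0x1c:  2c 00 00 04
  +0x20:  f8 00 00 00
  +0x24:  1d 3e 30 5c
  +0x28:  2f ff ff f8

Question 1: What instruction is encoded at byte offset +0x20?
off 0x20: read f8 00 00 00 as big → 0xf8000000
  top 6b → 0x3e → band [RR]
  rd: (w>>23)&0x7=0x0 → %r0
  rs: (w>>20)&0x7=0x0 → %r0

band %r0, %r0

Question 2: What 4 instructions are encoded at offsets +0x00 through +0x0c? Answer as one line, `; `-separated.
inv %r0; ret; bl -8; ld %r7, %r6

@+00  big-endian(7c 00 00 00) = 0x7c000000
  top 6b → 0x1f → inv [R]
  rd: (w>>23)&0x7=0x0 → %r0
@+04  big-endian(8c 00 00 00) = 0x8c000000
  top 6b → 0x23 → ret [N]
@+08  big-endian(2f ff ff f8) = 0x2ffffff8
  top 6b → 0xb → bl [J]
  imm: (w>>0)&0x3ffffff=0x3fffff8 (s26→-8) → -8
@+0c  big-endian(e3 70 00 00) = 0xe3700000
  top 6b → 0x38 → ld [RR]
  rd: (w>>23)&0x7=0x6 → %r6
  rs: (w>>20)&0x7=0x7 → %r7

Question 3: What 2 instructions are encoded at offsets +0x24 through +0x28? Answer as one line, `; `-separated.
subi 4075612, %r2; bl -8

off 0x24: read 1d 3e 30 5c as big → 0x1d3e305c
  top 6b → 0x7 → subi [RI]
  rd: (w>>23)&0x7=0x2 → %r2
  imm: (w>>0)&0x7fffff=0x3e305c → 4075612
off 0x28: read 2f ff ff f8 as big → 0x2ffffff8
  top 6b → 0xb → bl [J]
  imm: (w>>0)&0x3ffffff=0x3fffff8 (s26→-8) → -8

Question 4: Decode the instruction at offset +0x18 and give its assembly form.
off 0x18: read 73 17 02 b5 as big → 0x731702b5
  opcode bits[31:26]=0x1c: cpi/RI
  rd: (w>>23)&0x7=0x6 → %r6
  imm: (w>>0)&0x7fffff=0x1702b5 → 1508021

cpi 1508021, %r6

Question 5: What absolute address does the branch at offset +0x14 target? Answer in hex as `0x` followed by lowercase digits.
0x0f04

[14] 2f ff ff ec → 0x2fffffec
  op=0x2fffffec>>26=0xb ⇒ bl (J)
  imm@[25:0]=0x3ffffec (s26→-20) ⇒ -20
  target = base 0x0f00 + off 0x14 + 4 + imm -20 = 0x0f04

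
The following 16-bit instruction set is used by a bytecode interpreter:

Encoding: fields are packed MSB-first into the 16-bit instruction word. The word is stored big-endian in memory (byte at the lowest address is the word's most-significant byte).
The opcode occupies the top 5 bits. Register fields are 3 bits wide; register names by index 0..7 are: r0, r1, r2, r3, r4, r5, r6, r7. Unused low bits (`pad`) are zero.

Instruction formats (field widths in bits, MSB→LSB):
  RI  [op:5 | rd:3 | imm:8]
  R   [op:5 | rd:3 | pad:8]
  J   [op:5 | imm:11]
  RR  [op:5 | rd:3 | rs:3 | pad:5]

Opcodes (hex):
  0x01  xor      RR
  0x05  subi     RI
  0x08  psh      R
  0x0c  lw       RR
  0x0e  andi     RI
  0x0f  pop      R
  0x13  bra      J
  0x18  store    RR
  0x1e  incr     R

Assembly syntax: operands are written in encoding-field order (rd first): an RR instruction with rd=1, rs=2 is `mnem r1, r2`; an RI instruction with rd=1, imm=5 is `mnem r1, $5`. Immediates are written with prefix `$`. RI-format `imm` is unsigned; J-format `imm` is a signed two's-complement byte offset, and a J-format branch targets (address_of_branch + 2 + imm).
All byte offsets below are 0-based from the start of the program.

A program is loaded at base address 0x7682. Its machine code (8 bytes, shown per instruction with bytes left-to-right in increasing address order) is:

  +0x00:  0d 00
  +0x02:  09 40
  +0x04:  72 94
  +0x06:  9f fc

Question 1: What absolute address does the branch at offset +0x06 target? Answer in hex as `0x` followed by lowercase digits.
+0x06: 9f fc ⇒ word 0x9ffc (big)
  op=0x9ffc>>11=0x13 ⇒ bra (J)
  imm@[10:0]=0x7fc (s11→-4) ⇒ $-4
  target = base 0x7682 + off 0x06 + 2 + imm -4 = 0x7686

0x7686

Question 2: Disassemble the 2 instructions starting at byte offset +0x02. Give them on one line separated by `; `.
+0x02: 09 40 ⇒ word 0x0940 (big)
  opcode bits[15:11]=0x1: xor/RR
  rd@[10:8]=0x1 ⇒ r1
  rs@[7:5]=0x2 ⇒ r2
+0x04: 72 94 ⇒ word 0x7294 (big)
  opcode bits[15:11]=0xe: andi/RI
  rd@[10:8]=0x2 ⇒ r2
  imm@[7:0]=0x94 ⇒ $148

xor r1, r2; andi r2, $148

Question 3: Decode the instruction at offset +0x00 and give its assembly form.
xor r5, r0

@+00  big-endian(0d 00) = 0x0d00
  opcode bits[15:11]=0x1: xor/RR
  rd@[10:8]=0x5 ⇒ r5
  rs@[7:5]=0x0 ⇒ r0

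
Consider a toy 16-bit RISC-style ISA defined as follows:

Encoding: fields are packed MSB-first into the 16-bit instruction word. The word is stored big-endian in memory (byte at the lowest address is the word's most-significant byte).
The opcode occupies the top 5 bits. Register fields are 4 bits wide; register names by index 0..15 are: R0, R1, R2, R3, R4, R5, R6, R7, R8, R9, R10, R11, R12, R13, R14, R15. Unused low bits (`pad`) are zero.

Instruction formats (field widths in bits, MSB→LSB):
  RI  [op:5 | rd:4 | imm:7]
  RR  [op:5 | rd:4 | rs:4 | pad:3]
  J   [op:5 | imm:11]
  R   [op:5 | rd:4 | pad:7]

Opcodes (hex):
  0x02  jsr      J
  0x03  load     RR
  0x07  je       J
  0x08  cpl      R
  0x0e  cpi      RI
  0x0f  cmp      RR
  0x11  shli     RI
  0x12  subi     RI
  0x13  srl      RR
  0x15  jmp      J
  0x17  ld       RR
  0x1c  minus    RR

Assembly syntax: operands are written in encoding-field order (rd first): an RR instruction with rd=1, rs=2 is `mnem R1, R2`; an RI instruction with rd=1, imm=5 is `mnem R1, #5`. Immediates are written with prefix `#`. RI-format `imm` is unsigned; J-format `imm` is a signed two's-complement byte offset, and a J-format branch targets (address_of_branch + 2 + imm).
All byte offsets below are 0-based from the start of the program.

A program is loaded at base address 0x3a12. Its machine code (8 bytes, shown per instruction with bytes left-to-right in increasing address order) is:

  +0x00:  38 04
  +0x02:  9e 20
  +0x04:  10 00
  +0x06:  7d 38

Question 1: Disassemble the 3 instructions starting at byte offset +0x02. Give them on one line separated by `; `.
[02] 9e 20 → 0x9e20
  top 5b → 0x13 → srl [RR]
  rd: (w>>7)&0xf=0xc → R12
  rs: (w>>3)&0xf=0x4 → R4
[04] 10 00 → 0x1000
  top 5b → 0x2 → jsr [J]
  imm: (w>>0)&0x7ff=0x0 → #0
[06] 7d 38 → 0x7d38
  top 5b → 0xf → cmp [RR]
  rd: (w>>7)&0xf=0xa → R10
  rs: (w>>3)&0xf=0x7 → R7

srl R12, R4; jsr #0; cmp R10, R7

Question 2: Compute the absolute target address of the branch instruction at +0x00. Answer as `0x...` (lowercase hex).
0x3a18

+0x00: 38 04 ⇒ word 0x3804 (big)
  opcode bits[15:11]=0x7: je/J
  imm: (w>>0)&0x7ff=0x4 → #4
  target = base 0x3a12 + off 0x00 + 2 + imm 4 = 0x3a18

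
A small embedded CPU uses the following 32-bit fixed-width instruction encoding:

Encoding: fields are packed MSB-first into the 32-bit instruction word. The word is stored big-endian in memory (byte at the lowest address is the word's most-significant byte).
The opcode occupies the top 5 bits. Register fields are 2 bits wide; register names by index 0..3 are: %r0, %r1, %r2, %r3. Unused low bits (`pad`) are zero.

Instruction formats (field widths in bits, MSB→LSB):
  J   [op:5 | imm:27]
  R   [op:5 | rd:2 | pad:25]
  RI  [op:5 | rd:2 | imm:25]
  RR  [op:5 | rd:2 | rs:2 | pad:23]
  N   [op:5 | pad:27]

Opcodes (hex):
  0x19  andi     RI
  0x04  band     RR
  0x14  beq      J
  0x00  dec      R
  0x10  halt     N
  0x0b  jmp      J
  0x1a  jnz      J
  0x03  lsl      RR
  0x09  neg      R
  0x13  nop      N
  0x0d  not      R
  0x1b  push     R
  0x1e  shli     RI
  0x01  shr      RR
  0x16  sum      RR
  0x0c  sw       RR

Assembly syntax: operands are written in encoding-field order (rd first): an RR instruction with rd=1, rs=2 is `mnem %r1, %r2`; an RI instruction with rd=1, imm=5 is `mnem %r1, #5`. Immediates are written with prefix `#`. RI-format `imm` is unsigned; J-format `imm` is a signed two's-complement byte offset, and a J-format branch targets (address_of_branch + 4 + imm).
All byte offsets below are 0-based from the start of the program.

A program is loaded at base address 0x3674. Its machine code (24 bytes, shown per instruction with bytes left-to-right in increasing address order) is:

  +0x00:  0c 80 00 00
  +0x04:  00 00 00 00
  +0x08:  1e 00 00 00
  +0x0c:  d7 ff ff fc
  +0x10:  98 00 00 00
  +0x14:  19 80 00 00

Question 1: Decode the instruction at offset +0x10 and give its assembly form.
nop

@+10  big-endian(98 00 00 00) = 0x98000000
  op=0x98000000>>27=0x13 ⇒ nop (N)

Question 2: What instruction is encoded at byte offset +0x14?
lsl %r0, %r3

+0x14: 19 80 00 00 ⇒ word 0x19800000 (big)
  top 5b → 0x3 → lsl [RR]
  rd@[26:25]=0x0 ⇒ %r0
  rs@[24:23]=0x3 ⇒ %r3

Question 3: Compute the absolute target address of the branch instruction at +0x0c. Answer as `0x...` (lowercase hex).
0x3680

[0c] d7 ff ff fc → 0xd7fffffc
  opcode bits[31:27]=0x1a: jnz/J
  imm@[26:0]=0x7fffffc (s27→-4) ⇒ #-4
  target = base 0x3674 + off 0x0c + 4 + imm -4 = 0x3680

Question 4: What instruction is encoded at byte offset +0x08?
lsl %r3, %r0

off 0x08: read 1e 00 00 00 as big → 0x1e000000
  op=0x1e000000>>27=0x3 ⇒ lsl (RR)
  rd@[26:25]=0x3 ⇒ %r3
  rs@[24:23]=0x0 ⇒ %r0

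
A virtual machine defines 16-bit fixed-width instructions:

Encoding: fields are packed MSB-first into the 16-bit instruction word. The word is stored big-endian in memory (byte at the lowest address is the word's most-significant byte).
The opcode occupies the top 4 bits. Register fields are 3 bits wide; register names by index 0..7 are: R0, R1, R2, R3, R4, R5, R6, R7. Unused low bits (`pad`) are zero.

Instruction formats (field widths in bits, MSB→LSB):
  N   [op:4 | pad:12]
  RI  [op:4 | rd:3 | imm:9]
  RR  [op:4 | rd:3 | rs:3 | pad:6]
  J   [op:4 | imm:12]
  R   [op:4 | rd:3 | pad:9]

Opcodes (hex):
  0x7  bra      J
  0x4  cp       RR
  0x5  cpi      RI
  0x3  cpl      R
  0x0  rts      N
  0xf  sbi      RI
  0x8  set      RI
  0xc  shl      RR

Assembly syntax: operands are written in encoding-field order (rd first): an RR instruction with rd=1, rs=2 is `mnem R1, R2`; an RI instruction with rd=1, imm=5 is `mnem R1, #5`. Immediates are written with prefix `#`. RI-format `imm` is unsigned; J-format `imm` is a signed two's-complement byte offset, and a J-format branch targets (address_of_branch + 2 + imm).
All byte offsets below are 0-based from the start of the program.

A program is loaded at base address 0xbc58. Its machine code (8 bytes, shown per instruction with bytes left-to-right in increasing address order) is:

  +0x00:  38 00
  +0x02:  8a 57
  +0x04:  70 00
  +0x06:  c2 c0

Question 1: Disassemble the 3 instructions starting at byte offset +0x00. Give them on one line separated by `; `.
cpl R4; set R5, #87; bra #0

+0x00: 38 00 ⇒ word 0x3800 (big)
  op=0x3800>>12=0x3 ⇒ cpl (R)
  [11:9] rd=4 = R4
+0x02: 8a 57 ⇒ word 0x8a57 (big)
  op=0x8a57>>12=0x8 ⇒ set (RI)
  [11:9] rd=5 = R5
  [8:0] imm=87 = #87
+0x04: 70 00 ⇒ word 0x7000 (big)
  op=0x7000>>12=0x7 ⇒ bra (J)
  [11:0] imm=0 = #0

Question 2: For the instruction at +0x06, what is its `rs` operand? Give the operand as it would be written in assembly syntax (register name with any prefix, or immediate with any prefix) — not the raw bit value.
[06] c2 c0 → 0xc2c0
  op=0xc2c0>>12=0xc ⇒ shl (RR)
  [11:9] rd=1 = R1
  [8:6] rs=3 = R3

R3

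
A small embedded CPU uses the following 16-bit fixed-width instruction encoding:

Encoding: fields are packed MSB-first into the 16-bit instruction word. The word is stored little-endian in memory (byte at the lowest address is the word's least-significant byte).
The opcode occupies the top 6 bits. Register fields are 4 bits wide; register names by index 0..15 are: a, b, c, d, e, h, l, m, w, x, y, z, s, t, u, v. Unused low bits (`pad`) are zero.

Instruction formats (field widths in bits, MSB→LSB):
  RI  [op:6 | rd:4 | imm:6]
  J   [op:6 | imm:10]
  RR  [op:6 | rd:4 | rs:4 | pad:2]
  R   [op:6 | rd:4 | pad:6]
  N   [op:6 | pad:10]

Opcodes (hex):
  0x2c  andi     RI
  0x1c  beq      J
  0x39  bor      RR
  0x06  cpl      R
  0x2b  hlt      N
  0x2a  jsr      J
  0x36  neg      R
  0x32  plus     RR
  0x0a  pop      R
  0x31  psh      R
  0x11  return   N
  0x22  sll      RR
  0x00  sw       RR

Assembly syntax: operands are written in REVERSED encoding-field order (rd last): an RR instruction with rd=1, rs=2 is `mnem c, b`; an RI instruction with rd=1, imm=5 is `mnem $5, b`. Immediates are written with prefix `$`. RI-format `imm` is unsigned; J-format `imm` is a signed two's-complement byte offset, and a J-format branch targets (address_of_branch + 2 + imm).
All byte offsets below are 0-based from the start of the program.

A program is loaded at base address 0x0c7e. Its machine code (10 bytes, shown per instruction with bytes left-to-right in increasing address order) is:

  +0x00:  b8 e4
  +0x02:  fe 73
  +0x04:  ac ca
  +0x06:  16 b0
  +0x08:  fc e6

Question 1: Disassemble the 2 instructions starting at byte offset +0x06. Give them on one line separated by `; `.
[06] 16 b0 → 0xb016
  opcode bits[15:10]=0x2c: andi/RI
  rd@[9:6]=0x0 ⇒ a
  imm@[5:0]=0x16 ⇒ $22
[08] fc e6 → 0xe6fc
  opcode bits[15:10]=0x39: bor/RR
  rd@[9:6]=0xb ⇒ z
  rs@[5:2]=0xf ⇒ v

andi $22, a; bor v, z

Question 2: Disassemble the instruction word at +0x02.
beq $-2

@+02  little-endian(fe 73) = 0x73fe
  top 6b → 0x1c → beq [J]
  imm: (w>>0)&0x3ff=0x3fe (s10→-2) → $-2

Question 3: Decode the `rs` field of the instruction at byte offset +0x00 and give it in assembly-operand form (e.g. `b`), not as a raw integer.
+0x00: b8 e4 ⇒ word 0xe4b8 (little)
  opcode bits[15:10]=0x39: bor/RR
  rd@[9:6]=0x2 ⇒ c
  rs@[5:2]=0xe ⇒ u

u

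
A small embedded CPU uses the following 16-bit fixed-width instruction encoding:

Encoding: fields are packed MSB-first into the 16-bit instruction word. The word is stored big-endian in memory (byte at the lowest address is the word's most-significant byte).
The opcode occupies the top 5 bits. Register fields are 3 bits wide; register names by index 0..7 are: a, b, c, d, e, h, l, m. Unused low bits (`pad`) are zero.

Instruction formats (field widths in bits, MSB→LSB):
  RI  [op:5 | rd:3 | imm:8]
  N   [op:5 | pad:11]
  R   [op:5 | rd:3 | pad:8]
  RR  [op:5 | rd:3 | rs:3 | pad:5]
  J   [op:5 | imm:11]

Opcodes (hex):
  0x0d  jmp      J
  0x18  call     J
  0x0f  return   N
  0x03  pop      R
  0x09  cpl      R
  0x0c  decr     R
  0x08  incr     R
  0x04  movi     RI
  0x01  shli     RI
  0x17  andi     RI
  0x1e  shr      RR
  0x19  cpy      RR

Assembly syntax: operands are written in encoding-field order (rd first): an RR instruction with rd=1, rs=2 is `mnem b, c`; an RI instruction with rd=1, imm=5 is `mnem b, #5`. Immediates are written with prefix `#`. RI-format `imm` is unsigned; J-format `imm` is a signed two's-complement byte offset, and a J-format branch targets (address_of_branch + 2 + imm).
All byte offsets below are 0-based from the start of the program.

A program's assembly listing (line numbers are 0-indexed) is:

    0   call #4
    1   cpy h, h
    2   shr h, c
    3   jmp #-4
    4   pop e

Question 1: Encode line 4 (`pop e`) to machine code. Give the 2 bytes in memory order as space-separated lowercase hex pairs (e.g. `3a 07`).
4. pop fields op=0x3:5|rd=4:3|pad=0:8 → word 1c00h → 1c 00

1c 00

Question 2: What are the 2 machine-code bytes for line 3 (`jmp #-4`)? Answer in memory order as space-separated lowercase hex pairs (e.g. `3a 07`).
6f fc

3. jmp fields op=0xd:5|imm=-4:11 → word 6ffch → 6f fc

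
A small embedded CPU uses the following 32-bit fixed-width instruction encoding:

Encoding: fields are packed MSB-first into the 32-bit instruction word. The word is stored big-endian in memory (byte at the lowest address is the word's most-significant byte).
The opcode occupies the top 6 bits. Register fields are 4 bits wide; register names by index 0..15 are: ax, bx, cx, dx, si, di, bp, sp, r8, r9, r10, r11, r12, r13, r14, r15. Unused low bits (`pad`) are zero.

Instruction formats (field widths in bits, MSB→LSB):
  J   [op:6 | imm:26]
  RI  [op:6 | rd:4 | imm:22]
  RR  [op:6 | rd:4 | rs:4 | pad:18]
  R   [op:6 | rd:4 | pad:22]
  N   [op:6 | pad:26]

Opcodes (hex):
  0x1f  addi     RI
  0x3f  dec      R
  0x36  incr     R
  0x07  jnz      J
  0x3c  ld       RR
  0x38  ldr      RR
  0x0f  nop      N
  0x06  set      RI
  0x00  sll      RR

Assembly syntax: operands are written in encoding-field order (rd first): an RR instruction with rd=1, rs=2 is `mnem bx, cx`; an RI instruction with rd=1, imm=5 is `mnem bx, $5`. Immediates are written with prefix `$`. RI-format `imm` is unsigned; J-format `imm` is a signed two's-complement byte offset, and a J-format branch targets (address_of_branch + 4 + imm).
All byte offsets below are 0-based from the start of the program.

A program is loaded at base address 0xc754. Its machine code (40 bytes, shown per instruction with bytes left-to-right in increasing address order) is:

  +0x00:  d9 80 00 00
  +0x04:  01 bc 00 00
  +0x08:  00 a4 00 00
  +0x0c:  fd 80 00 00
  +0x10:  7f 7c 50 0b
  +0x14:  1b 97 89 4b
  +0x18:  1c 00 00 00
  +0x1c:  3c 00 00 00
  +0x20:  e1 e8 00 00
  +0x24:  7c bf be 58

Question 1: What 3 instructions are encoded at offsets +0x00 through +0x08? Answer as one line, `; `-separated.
incr bp; sll bp, r15; sll cx, r9

off 0x00: read d9 80 00 00 as big → 0xd9800000
  op=0xd9800000>>26=0x36 ⇒ incr (R)
  [25:22] rd=6 = bp
off 0x04: read 01 bc 00 00 as big → 0x01bc0000
  op=0x01bc0000>>26=0x0 ⇒ sll (RR)
  [25:22] rd=6 = bp
  [21:18] rs=15 = r15
off 0x08: read 00 a4 00 00 as big → 0x00a40000
  op=0x00a40000>>26=0x0 ⇒ sll (RR)
  [25:22] rd=2 = cx
  [21:18] rs=9 = r9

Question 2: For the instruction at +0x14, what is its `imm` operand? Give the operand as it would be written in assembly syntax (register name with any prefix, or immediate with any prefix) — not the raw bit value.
$1542475

+0x14: 1b 97 89 4b ⇒ word 0x1b97894b (big)
  op=0x1b97894b>>26=0x6 ⇒ set (RI)
  rd@[25:22]=0xe ⇒ r14
  imm@[21:0]=0x17894b ⇒ $1542475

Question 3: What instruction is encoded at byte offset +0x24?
addi cx, $4177496

@+24  big-endian(7c bf be 58) = 0x7cbfbe58
  op=0x7cbfbe58>>26=0x1f ⇒ addi (RI)
  rd@[25:22]=0x2 ⇒ cx
  imm@[21:0]=0x3fbe58 ⇒ $4177496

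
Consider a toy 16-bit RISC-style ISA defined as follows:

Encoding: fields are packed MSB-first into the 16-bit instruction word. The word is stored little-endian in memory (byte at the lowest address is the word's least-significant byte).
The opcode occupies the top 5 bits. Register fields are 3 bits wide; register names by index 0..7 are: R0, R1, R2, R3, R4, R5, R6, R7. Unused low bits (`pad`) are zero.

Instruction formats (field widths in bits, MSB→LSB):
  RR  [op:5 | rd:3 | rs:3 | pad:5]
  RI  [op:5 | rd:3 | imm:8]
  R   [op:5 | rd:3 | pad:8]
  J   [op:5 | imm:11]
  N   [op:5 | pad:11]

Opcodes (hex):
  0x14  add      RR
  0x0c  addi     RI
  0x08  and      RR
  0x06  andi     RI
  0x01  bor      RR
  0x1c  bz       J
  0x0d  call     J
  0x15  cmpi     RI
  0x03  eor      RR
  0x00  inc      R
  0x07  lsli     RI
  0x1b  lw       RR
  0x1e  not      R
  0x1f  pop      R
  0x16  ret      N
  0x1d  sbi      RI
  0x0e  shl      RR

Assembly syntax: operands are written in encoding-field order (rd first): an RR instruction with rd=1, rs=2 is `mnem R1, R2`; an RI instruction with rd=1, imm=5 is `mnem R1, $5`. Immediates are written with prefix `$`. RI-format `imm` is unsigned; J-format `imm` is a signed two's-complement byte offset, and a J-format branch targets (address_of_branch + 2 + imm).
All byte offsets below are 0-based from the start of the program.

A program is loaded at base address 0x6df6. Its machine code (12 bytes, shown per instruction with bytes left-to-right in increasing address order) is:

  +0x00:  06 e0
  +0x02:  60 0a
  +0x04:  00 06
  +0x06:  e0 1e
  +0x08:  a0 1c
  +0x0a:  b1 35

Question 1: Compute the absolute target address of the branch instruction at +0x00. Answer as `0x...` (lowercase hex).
+0x00: 06 e0 ⇒ word 0xe006 (little)
  top 5b → 0x1c → bz [J]
  [10:0] imm=6 = $6
  target = base 0x6df6 + off 0x00 + 2 + imm 6 = 0x6dfe

0x6dfe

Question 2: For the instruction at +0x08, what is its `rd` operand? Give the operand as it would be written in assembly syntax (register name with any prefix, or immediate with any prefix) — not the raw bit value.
@+08  little-endian(a0 1c) = 0x1ca0
  opcode bits[15:11]=0x3: eor/RR
  [10:8] rd=4 = R4
  [7:5] rs=5 = R5

R4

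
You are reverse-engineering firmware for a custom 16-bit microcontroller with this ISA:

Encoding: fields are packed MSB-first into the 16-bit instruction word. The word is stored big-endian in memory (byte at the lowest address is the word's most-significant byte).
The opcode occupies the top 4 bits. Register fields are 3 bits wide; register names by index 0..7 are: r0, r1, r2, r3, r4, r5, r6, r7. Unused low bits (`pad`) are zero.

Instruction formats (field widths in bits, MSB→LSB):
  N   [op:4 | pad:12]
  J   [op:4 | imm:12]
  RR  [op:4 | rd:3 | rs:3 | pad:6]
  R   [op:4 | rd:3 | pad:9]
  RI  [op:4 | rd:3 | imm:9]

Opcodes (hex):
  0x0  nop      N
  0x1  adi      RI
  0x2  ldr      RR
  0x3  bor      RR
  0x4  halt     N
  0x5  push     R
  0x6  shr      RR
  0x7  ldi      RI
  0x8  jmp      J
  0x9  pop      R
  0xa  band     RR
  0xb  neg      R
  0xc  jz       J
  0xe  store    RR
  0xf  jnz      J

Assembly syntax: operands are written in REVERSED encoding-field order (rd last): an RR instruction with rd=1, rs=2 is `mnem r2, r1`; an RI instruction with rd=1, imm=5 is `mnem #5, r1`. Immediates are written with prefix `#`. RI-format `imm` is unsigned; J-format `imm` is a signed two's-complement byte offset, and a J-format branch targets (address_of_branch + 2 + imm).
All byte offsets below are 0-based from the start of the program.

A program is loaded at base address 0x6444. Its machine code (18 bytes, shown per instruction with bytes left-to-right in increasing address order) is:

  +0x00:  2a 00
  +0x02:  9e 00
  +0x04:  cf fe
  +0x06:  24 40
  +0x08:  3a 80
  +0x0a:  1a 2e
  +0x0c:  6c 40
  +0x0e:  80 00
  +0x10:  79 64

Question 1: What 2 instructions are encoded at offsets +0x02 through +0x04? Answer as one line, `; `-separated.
pop r7; jz #-2

@+02  big-endian(9e 00) = 0x9e00
  top 4b → 0x9 → pop [R]
  rd@[11:9]=0x7 ⇒ r7
@+04  big-endian(cf fe) = 0xcffe
  top 4b → 0xc → jz [J]
  imm@[11:0]=0xffe (s12→-2) ⇒ #-2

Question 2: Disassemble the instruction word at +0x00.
ldr r0, r5

[00] 2a 00 → 0x2a00
  op=0x2a00>>12=0x2 ⇒ ldr (RR)
  [11:9] rd=5 = r5
  [8:6] rs=0 = r0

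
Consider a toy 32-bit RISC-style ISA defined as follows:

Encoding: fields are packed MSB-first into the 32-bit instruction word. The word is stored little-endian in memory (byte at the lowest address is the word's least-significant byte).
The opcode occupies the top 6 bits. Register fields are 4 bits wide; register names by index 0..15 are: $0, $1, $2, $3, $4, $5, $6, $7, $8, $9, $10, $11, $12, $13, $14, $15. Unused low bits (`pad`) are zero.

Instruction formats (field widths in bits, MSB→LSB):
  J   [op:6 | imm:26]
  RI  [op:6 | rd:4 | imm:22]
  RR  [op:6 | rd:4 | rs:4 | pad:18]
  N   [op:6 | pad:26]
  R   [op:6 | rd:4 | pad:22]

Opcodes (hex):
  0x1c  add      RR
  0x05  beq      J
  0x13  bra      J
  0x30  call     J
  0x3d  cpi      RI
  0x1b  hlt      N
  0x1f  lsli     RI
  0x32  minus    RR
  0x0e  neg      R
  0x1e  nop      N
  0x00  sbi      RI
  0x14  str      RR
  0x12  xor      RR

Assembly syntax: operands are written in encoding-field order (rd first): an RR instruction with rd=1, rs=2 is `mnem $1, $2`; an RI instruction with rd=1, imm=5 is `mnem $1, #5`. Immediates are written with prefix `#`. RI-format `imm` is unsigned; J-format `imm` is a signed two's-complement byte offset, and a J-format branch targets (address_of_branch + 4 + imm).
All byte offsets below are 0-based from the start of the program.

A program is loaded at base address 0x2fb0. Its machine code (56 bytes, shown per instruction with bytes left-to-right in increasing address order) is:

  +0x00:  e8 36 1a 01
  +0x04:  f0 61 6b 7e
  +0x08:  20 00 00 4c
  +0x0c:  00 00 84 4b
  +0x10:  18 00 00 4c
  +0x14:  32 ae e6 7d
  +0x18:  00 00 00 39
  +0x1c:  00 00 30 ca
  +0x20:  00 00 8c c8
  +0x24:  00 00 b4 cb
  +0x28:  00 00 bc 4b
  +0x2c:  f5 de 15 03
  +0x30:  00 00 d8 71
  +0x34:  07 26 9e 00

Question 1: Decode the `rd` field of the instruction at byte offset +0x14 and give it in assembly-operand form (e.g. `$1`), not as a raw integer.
$7

+0x14: 32 ae e6 7d ⇒ word 0x7de6ae32 (little)
  top 6b → 0x1f → lsli [RI]
  rd@[25:22]=0x7 ⇒ $7
  imm@[21:0]=0x26ae32 ⇒ #2534962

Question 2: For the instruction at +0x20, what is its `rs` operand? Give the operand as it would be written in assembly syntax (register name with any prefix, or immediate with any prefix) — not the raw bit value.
$3

+0x20: 00 00 8c c8 ⇒ word 0xc88c0000 (little)
  top 6b → 0x32 → minus [RR]
  rd@[25:22]=0x2 ⇒ $2
  rs@[21:18]=0x3 ⇒ $3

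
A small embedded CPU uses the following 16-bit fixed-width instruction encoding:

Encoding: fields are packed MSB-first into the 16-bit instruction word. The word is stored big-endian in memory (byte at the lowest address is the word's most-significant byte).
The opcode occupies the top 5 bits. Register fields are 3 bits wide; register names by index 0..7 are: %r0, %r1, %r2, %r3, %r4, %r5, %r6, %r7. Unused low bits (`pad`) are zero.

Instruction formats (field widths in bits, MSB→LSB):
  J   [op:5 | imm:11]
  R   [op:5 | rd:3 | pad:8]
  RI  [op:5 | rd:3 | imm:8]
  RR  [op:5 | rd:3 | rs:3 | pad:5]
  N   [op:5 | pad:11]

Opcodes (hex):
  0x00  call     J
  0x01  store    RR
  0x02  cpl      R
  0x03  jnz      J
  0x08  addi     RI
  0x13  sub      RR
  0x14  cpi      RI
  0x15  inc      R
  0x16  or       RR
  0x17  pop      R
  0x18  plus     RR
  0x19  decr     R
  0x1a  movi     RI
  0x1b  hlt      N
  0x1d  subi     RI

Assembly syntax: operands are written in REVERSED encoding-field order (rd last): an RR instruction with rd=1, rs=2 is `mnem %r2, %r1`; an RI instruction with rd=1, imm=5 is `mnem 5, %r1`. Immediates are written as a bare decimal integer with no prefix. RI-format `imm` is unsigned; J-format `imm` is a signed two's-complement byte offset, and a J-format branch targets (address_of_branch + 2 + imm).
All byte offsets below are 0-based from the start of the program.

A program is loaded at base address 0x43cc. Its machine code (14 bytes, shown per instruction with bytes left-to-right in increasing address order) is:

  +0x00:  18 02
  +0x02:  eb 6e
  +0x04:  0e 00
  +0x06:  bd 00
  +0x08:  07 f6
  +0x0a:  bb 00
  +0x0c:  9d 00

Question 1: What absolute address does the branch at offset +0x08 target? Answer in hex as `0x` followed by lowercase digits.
0x43cc

off 0x08: read 07 f6 as big → 0x07f6
  top 5b → 0x0 → call [J]
  imm@[10:0]=0x7f6 (s11→-10) ⇒ -10
  target = base 0x43cc + off 0x08 + 2 + imm -10 = 0x43cc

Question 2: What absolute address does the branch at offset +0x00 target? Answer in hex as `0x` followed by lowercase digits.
off 0x00: read 18 02 as big → 0x1802
  op=0x1802>>11=0x3 ⇒ jnz (J)
  imm@[10:0]=0x2 ⇒ 2
  target = base 0x43cc + off 0x00 + 2 + imm 2 = 0x43d0

0x43d0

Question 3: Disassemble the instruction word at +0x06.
pop %r5

+0x06: bd 00 ⇒ word 0xbd00 (big)
  top 5b → 0x17 → pop [R]
  rd: (w>>8)&0x7=0x5 → %r5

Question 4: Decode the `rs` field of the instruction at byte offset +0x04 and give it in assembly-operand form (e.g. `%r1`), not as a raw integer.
+0x04: 0e 00 ⇒ word 0x0e00 (big)
  top 5b → 0x1 → store [RR]
  [10:8] rd=6 = %r6
  [7:5] rs=0 = %r0

%r0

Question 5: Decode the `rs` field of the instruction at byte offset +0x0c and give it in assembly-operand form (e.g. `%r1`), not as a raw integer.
@+0c  big-endian(9d 00) = 0x9d00
  opcode bits[15:11]=0x13: sub/RR
  [10:8] rd=5 = %r5
  [7:5] rs=0 = %r0

%r0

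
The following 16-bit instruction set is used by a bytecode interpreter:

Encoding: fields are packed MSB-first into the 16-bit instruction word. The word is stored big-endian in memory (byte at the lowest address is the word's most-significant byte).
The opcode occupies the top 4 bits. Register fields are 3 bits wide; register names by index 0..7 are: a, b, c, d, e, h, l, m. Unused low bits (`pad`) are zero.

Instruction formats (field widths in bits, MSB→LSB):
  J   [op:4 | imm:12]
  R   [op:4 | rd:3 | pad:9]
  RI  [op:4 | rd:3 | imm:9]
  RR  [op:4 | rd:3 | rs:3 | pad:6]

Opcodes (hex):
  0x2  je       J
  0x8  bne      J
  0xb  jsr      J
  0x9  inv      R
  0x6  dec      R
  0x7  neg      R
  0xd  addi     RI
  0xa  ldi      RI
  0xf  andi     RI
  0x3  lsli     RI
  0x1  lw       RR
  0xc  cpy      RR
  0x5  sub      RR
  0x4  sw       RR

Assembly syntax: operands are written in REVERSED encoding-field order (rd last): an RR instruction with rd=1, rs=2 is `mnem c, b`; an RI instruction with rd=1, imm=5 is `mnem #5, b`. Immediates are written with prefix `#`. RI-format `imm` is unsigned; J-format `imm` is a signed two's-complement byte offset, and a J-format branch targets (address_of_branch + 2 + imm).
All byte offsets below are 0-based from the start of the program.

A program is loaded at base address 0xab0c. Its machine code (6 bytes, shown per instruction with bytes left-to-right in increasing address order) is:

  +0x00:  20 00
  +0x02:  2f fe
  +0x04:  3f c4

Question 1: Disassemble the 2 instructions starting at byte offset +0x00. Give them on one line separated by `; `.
je #0; je #-2

@+00  big-endian(20 00) = 0x2000
  opcode bits[15:12]=0x2: je/J
  imm@[11:0]=0x0 ⇒ #0
@+02  big-endian(2f fe) = 0x2ffe
  opcode bits[15:12]=0x2: je/J
  imm@[11:0]=0xffe (s12→-2) ⇒ #-2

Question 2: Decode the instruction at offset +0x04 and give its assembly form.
lsli #452, m

off 0x04: read 3f c4 as big → 0x3fc4
  top 4b → 0x3 → lsli [RI]
  rd@[11:9]=0x7 ⇒ m
  imm@[8:0]=0x1c4 ⇒ #452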